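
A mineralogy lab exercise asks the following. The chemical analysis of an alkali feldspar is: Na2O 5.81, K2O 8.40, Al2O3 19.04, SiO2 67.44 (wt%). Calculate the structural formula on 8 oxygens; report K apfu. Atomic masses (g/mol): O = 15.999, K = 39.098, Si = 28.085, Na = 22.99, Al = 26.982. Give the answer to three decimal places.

0.478 K apfu

5.81 wt% Na2O ÷ 61.979 g/mol = 0.09374 mol, giving 0.18748 Na and 0.09374 O.
8.40 wt% K2O ÷ 94.195 g/mol = 0.08918 mol, giving 0.17836 K and 0.08918 O.
19.04 wt% Al2O3 ÷ 101.961 g/mol = 0.18674 mol, giving 0.37348 Al and 0.56022 O.
67.44 wt% SiO2 ÷ 60.083 g/mol = 1.12245 mol, giving 1.12245 Si and 2.24490 O.
Oxygen sums to 2.98804; scaling by 8/2.98804 = 2.67734 puts the formula on 8 O.
K: 0.17836 × 2.67734 = 0.478 atoms per formula unit.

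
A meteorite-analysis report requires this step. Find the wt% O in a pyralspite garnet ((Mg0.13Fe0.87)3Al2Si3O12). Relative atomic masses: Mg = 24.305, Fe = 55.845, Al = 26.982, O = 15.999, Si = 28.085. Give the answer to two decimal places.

39.55 mass %

Molar mass of (Mg0.13Fe0.87)3Al2Si3O12: 0.39*24.305 + 2.61*55.845 + 2*26.982 + 3*28.085 + 12*15.999 = 485.441 g/mol.
Mass of O per formula unit: 12 × 15.999 = 191.988 g.
Weight fraction O = 191.988 / 485.441 = 0.3955.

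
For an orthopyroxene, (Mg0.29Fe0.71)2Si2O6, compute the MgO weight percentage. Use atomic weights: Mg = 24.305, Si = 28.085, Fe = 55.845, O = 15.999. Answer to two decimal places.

9.52 wt%

Molar mass of (Mg0.29Fe0.71)2Si2O6 = 0.58·24.305 + 1.42·55.845 + 2·28.085 + 6·15.999 = 245.561 g/mol.
Each formula unit contains 0.58 Mg, equivalent to 0.58/1 = 0.5800 mol MgO.
M(MgO) = 1×24.305 + 1×15.999 = 40.304 g/mol.
Mass of MgO per formula unit = 0.5800 × 40.304 = 23.376 g.
MgO wt% = 23.376 / 245.561 × 100 = 9.52%.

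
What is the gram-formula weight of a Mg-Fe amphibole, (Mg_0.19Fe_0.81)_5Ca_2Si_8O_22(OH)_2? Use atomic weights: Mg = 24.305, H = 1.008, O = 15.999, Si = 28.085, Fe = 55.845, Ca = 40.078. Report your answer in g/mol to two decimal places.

940.09 g/mol

The formula mass is the sum 0.95·24.305 + 4.05·55.845 + 2·40.078 + 8·28.085 + 24·15.999 + 2·1.008.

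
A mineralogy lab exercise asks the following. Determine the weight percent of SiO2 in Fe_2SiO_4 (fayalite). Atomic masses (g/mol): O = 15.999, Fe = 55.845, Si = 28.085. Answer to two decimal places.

29.49 wt%

M(Fe_2SiO_4) = 203.771 g/mol; M(SiO2) = 60.083 g/mol.
Moles SiO2 per formula unit = 1 Si ÷ 1 = 1.0000.
SiO2 fraction = (1.0000 × 60.083) / 203.771 = 60.083/203.771 = 0.2949.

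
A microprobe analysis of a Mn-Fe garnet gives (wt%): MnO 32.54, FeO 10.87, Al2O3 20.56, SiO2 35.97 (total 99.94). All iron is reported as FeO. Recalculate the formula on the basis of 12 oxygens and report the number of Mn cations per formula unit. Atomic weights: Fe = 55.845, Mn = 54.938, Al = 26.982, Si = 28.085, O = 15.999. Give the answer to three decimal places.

MnO: 32.54/70.937 = 0.45872 mol → 0.45872 mol Mn, 0.45872 mol O.
FeO: 10.87/71.844 = 0.15130 mol → 0.15130 mol Fe, 0.15130 mol O.
Al2O3: 20.56/101.961 = 0.20165 mol → 0.40330 mol Al, 0.60495 mol O.
SiO2: 35.97/60.083 = 0.59867 mol → 0.59867 mol Si, 1.19734 mol O.
Total oxygen = 2.41231 mol. Normalization factor = 12/2.41231 = 4.97449.
Mn per 12 O = 0.45872 × 4.97449 = 2.282.

2.282 Mn apfu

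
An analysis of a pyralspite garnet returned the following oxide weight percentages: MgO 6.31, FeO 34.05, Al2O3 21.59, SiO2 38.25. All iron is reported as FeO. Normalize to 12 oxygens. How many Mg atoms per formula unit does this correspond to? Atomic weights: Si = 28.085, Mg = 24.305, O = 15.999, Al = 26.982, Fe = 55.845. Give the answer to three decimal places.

0.740 Mg apfu

MgO (M=40.304): mol = 0.15656; Mg = 0.15656, O = 0.15656.
FeO (M=71.844): mol = 0.47394; Fe = 0.47394, O = 0.47394.
Al2O3 (M=101.961): mol = 0.21175; Al = 0.42350, O = 0.63525.
SiO2 (M=60.083): mol = 0.63662; Si = 0.63662, O = 1.27324.
ΣO = 2.53899; factor = 12/ΣO = 4.72629.
Mg apfu = 0.15656 × 4.72629 = 0.740.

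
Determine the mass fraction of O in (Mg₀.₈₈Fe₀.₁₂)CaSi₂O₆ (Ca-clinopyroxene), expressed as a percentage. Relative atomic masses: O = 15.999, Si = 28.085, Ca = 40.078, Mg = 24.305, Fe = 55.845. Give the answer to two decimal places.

M((Mg₀.₈₈Fe₀.₁₂)CaSi₂O₆) = 220.332 g/mol.
O contributes 6 × 15.999 = 95.994 g per mole.
95.994/220.332 = 0.4357 → 43.57%.

43.57 weight percent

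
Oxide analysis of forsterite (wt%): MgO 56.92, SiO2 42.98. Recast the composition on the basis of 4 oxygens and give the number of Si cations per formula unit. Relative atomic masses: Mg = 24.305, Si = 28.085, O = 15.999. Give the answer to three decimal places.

MgO: 56.92/40.304 = 1.41227 mol → 1.41227 mol Mg, 1.41227 mol O.
SiO2: 42.98/60.083 = 0.71534 mol → 0.71534 mol Si, 1.43068 mol O.
Total oxygen = 2.84295 mol. Normalization factor = 4/2.84295 = 1.40699.
Si per 4 O = 0.71534 × 1.40699 = 1.006.

1.006 Si apfu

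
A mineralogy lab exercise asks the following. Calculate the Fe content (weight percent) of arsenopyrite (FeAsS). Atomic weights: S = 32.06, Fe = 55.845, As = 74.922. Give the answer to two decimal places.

34.30 weight percent

Formula mass = 1·55.845 + 1·74.922 + 1·32.06 = 162.827 g/mol, of which 55.845 g is Fe.
So Fe makes up 55.845/162.827 = 0.3430 of the mass, i.e. 34.30%.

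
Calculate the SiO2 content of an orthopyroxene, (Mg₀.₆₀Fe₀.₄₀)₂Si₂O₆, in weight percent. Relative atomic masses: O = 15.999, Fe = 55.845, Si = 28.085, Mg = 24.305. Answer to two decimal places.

53.17 wt%

Molar mass of (Mg₀.₆₀Fe₀.₄₀)₂Si₂O₆ = 1.20·24.305 + 0.80·55.845 + 2·28.085 + 6·15.999 = 226.006 g/mol.
Each formula unit contains 2 Si, equivalent to 2/1 = 2.0000 mol SiO2.
M(SiO2) = 1×28.085 + 2×15.999 = 60.083 g/mol.
Mass of SiO2 per formula unit = 2.0000 × 60.083 = 120.166 g.
SiO2 wt% = 120.166 / 226.006 × 100 = 53.17%.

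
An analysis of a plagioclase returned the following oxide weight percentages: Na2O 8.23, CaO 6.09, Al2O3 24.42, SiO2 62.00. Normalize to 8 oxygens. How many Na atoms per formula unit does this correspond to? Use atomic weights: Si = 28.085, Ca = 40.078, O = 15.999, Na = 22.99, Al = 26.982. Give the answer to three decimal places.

Na2O (M=61.979): mol = 0.13279; Na = 0.26558, O = 0.13279.
CaO (M=56.077): mol = 0.10860; Ca = 0.10860, O = 0.10860.
Al2O3 (M=101.961): mol = 0.23950; Al = 0.47900, O = 0.71850.
SiO2 (M=60.083): mol = 1.03191; Si = 1.03191, O = 2.06382.
ΣO = 3.02371; factor = 8/ΣO = 2.64576.
Na apfu = 0.26558 × 2.64576 = 0.703.

0.703 Na apfu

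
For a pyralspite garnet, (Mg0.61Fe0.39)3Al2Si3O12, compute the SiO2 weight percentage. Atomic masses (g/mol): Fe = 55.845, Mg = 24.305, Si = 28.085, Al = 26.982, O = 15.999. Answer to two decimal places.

Formula mass = 440.024 g/mol.
3 Si → 3.0000 mol SiO2 per formula unit; M(SiO2) = 60.083, so SiO2 mass = 180.249 g.
180.249/440.024 × 100 = 40.96 wt%.

40.96 wt%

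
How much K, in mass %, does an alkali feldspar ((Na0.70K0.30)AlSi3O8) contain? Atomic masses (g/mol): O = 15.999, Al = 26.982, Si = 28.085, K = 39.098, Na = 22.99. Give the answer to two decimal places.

4.39 mass %

M((Na0.70K0.30)AlSi3O8) = 267.051 g/mol.
K contributes 0.30 × 39.098 = 11.729 g per mole.
11.729/267.051 = 0.0439 → 4.39%.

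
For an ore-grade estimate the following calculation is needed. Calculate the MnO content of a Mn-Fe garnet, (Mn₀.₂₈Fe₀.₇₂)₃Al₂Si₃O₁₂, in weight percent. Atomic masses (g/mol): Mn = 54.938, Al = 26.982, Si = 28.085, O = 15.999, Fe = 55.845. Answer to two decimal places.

11.99 wt%

M((Mn₀.₂₈Fe₀.₇₂)₃Al₂Si₃O₁₂) = 496.980 g/mol; M(MnO) = 70.937 g/mol.
Moles MnO per formula unit = 0.84 Mn ÷ 1 = 0.8400.
MnO fraction = (0.8400 × 70.937) / 496.980 = 59.587/496.980 = 0.1199.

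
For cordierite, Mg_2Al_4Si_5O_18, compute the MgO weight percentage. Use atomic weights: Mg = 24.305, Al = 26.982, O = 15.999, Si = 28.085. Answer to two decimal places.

M(Mg_2Al_4Si_5O_18) = 584.945 g/mol; M(MgO) = 40.304 g/mol.
Moles MgO per formula unit = 2 Mg ÷ 1 = 2.0000.
MgO fraction = (2.0000 × 40.304) / 584.945 = 80.608/584.945 = 0.1378.

13.78 wt%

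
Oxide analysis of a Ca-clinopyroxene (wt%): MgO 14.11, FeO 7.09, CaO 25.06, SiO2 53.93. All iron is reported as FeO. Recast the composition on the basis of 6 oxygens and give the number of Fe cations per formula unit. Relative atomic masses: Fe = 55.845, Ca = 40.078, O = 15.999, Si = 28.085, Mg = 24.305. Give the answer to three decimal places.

14.11 wt% MgO ÷ 40.304 g/mol = 0.35009 mol, giving 0.35009 Mg and 0.35009 O.
7.09 wt% FeO ÷ 71.844 g/mol = 0.09869 mol, giving 0.09869 Fe and 0.09869 O.
25.06 wt% CaO ÷ 56.077 g/mol = 0.44689 mol, giving 0.44689 Ca and 0.44689 O.
53.93 wt% SiO2 ÷ 60.083 g/mol = 0.89759 mol, giving 0.89759 Si and 1.79518 O.
Oxygen sums to 2.69085; scaling by 6/2.69085 = 2.22978 puts the formula on 6 O.
Fe: 0.09869 × 2.22978 = 0.220 atoms per formula unit.

0.220 Fe apfu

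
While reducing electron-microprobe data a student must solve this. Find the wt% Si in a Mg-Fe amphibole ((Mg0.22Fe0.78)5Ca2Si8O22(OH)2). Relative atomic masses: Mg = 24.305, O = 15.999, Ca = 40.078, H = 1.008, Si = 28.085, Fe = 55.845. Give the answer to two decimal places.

24.02 wt%

Molar mass of (Mg0.22Fe0.78)5Ca2Si8O22(OH)2: 1.10*24.305 + 3.90*55.845 + 2*40.078 + 8*28.085 + 24*15.999 + 2*1.008 = 935.359 g/mol.
Mass of Si per formula unit: 8 × 28.085 = 224.680 g.
Weight fraction Si = 224.680 / 935.359 = 0.2402.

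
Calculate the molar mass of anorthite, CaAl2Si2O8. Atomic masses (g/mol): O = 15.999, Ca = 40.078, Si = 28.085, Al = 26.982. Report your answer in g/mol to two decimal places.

The formula mass is the sum 1*40.078 + 2*26.982 + 2*28.085 + 8*15.999.

278.20 g/mol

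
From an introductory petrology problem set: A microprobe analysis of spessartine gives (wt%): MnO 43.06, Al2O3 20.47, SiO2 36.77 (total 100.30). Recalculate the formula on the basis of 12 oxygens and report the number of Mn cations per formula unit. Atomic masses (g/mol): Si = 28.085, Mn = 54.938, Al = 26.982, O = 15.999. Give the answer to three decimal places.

2.994 Mn apfu

MnO (M=70.937): mol = 0.60702; Mn = 0.60702, O = 0.60702.
Al2O3 (M=101.961): mol = 0.20076; Al = 0.40152, O = 0.60228.
SiO2 (M=60.083): mol = 0.61199; Si = 0.61199, O = 1.22398.
ΣO = 2.43328; factor = 12/ΣO = 4.93161.
Mn apfu = 0.60702 × 4.93161 = 2.994.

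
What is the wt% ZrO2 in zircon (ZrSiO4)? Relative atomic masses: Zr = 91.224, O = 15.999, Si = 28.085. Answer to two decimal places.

67.22 wt%

M(ZrSiO4) = 183.305 g/mol; M(ZrO2) = 123.222 g/mol.
Moles ZrO2 per formula unit = 1 Zr ÷ 1 = 1.0000.
ZrO2 fraction = (1.0000 × 123.222) / 183.305 = 123.222/183.305 = 0.6722.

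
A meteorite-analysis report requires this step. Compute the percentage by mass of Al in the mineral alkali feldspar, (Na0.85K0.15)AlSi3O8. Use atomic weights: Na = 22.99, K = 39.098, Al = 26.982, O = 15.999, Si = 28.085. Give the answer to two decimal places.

10.20 wt%

Formula mass = 0.85·22.99 + 0.15·39.098 + 1·26.982 + 3·28.085 + 8·15.999 = 264.635 g/mol, of which 26.982 g is Al.
So Al makes up 26.982/264.635 = 0.1020 of the mass, i.e. 10.20%.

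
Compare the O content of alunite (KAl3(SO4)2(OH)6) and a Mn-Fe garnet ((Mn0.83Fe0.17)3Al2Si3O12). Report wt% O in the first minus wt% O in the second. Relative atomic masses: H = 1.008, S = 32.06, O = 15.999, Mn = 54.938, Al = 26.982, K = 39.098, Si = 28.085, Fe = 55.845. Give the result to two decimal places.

15.33 percentage points

First mineral: 223.986 g O in 414.198 g formula = 54.08 wt% O.
Second mineral: 191.988 g O in 495.484 g formula = 38.75 wt% O.
54.08% − 38.75% gives a difference of 15.33 percentage points.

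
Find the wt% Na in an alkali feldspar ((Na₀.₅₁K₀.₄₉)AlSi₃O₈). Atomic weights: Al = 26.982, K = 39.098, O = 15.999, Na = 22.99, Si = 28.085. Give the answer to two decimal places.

4.34 wt%

M((Na₀.₅₁K₀.₄₉)AlSi₃O₈) = 270.112 g/mol.
Na contributes 0.51 × 22.99 = 11.725 g per mole.
11.725/270.112 = 0.0434 → 4.34%.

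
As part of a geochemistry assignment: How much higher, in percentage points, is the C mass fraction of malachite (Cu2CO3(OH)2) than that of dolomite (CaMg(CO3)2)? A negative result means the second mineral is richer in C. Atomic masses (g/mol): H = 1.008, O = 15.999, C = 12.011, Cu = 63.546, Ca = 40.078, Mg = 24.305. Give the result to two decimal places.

M(Cu2CO3(OH)2) = 221.114 g/mol, so wt% C = 12.011/221.114 × 100 = 5.43%.
M(CaMg(CO3)2) = 184.399 g/mol, so wt% C = 24.022/184.399 × 100 = 13.03%.
5.43 − 13.03 = -7.60 pp.

-7.60 percentage points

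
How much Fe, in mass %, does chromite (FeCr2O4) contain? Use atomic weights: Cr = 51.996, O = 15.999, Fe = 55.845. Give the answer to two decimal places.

24.95 mass %

Formula mass = 1·55.845 + 2·51.996 + 4·15.999 = 223.833 g/mol, of which 55.845 g is Fe.
So Fe makes up 55.845/223.833 = 0.2495 of the mass, i.e. 24.95%.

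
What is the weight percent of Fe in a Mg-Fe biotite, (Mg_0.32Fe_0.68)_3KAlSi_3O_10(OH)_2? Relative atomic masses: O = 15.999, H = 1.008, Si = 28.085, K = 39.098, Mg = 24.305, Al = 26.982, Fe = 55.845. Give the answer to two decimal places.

23.66 weight percent

M((Mg_0.32Fe_0.68)_3KAlSi_3O_10(OH)_2) = 481.596 g/mol.
Fe contributes 2.04 × 55.845 = 113.924 g per mole.
113.924/481.596 = 0.2366 → 23.66%.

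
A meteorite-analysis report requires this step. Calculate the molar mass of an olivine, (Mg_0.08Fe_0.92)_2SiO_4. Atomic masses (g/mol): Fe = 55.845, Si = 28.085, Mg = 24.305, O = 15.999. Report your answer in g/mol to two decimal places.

Mg: 0.16 × 24.305 = 3.8888
Fe: 1.84 × 55.845 = 102.7548
Si: 1 × 28.085 = 28.0850
O: 4 × 15.999 = 63.9960
Summing the contributions gives the formula mass.

198.72 g/mol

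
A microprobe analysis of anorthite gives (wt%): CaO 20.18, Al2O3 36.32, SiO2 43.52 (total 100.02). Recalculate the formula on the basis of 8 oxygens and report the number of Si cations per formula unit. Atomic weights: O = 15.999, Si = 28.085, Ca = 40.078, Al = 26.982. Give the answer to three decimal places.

20.18 wt% CaO ÷ 56.077 g/mol = 0.35986 mol, giving 0.35986 Ca and 0.35986 O.
36.32 wt% Al2O3 ÷ 101.961 g/mol = 0.35621 mol, giving 0.71242 Al and 1.06863 O.
43.52 wt% SiO2 ÷ 60.083 g/mol = 0.72433 mol, giving 0.72433 Si and 1.44866 O.
Oxygen sums to 2.87715; scaling by 8/2.87715 = 2.78053 puts the formula on 8 O.
Si: 0.72433 × 2.78053 = 2.014 atoms per formula unit.

2.014 Si apfu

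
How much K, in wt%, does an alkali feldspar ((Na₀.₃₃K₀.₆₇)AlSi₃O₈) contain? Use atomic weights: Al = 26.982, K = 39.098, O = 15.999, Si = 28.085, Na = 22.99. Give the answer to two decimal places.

Molar mass of (Na₀.₃₃K₀.₆₇)AlSi₃O₈: 0.33·22.99 + 0.67·39.098 + 1·26.982 + 3·28.085 + 8·15.999 = 273.011 g/mol.
Mass of K per formula unit: 0.67 × 39.098 = 26.196 g.
Weight fraction K = 26.196 / 273.011 = 0.0960.

9.60 wt%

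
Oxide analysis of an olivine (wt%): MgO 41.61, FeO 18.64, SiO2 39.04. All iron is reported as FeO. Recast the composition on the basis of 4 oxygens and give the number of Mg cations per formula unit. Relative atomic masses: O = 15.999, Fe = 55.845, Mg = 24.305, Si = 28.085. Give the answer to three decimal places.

MgO: 41.61/40.304 = 1.03240 mol → 1.03240 mol Mg, 1.03240 mol O.
FeO: 18.64/71.844 = 0.25945 mol → 0.25945 mol Fe, 0.25945 mol O.
SiO2: 39.04/60.083 = 0.64977 mol → 0.64977 mol Si, 1.29954 mol O.
Total oxygen = 2.59139 mol. Normalization factor = 4/2.59139 = 1.54357.
Mg per 4 O = 1.03240 × 1.54357 = 1.594.

1.594 Mg apfu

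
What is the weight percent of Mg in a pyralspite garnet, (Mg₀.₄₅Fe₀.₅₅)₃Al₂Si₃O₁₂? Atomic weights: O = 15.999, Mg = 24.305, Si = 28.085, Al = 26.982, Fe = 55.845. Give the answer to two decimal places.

Molar mass of (Mg₀.₄₅Fe₀.₅₅)₃Al₂Si₃O₁₂: 1.35×24.305 + 1.65×55.845 + 2×26.982 + 3×28.085 + 12×15.999 = 455.163 g/mol.
Mass of Mg per formula unit: 1.35 × 24.305 = 32.812 g.
Weight fraction Mg = 32.812 / 455.163 = 0.0721.

7.21 weight percent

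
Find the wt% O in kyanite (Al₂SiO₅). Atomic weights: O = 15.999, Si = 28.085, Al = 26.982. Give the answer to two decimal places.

49.37 mass %

M(Al₂SiO₅) = 162.044 g/mol.
O contributes 5 × 15.999 = 79.995 g per mole.
79.995/162.044 = 0.4937 → 49.37%.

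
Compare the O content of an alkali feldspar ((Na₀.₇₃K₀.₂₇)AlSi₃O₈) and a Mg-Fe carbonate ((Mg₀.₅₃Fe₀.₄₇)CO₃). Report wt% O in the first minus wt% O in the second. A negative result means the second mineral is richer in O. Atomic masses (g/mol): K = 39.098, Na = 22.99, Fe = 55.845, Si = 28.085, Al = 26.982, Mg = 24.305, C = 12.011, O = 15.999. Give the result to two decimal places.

First mineral: 127.992 g O in 266.568 g formula = 48.01 wt% O.
Second mineral: 47.997 g O in 99.137 g formula = 48.41 wt% O.
48.01% − 48.41% gives a difference of -0.40 percentage points.

-0.40 percentage points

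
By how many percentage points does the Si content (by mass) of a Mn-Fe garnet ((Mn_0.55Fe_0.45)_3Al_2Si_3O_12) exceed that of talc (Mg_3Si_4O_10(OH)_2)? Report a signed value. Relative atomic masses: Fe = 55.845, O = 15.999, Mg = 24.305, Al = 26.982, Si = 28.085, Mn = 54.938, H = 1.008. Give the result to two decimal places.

First mineral: 84.255 g Si in 496.245 g formula = 16.98 wt% Si.
Second mineral: 112.340 g Si in 379.259 g formula = 29.62 wt% Si.
16.98% − 29.62% gives a difference of -12.64 percentage points.

-12.64 percentage points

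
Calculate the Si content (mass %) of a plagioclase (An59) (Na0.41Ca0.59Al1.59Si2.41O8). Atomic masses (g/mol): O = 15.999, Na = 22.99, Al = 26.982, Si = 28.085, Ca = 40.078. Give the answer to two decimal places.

24.92 mass %

M(Na0.41Ca0.59Al1.59Si2.41O8) = 271.650 g/mol.
Si contributes 2.41 × 28.085 = 67.685 g per mole.
67.685/271.650 = 0.2492 → 24.92%.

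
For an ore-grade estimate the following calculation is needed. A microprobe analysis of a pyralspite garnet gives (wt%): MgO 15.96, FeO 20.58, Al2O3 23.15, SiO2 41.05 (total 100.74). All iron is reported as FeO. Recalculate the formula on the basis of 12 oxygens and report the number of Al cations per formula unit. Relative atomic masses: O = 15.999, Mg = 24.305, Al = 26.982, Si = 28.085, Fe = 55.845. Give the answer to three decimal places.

15.96 wt% MgO ÷ 40.304 g/mol = 0.39599 mol, giving 0.39599 Mg and 0.39599 O.
20.58 wt% FeO ÷ 71.844 g/mol = 0.28645 mol, giving 0.28645 Fe and 0.28645 O.
23.15 wt% Al2O3 ÷ 101.961 g/mol = 0.22705 mol, giving 0.45410 Al and 0.68115 O.
41.05 wt% SiO2 ÷ 60.083 g/mol = 0.68322 mol, giving 0.68322 Si and 1.36644 O.
Oxygen sums to 2.73003; scaling by 12/2.73003 = 4.39556 puts the formula on 12 O.
Al: 0.45410 × 4.39556 = 1.996 atoms per formula unit.

1.996 Al apfu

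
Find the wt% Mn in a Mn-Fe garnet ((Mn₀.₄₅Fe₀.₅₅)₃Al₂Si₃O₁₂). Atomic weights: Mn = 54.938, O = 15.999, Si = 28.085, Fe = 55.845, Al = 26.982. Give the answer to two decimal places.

Formula mass = 1.35×54.938 + 1.65×55.845 + 2×26.982 + 3×28.085 + 12×15.999 = 496.518 g/mol, of which 74.166 g is Mn.
So Mn makes up 74.166/496.518 = 0.1494 of the mass, i.e. 14.94%.

14.94 weight percent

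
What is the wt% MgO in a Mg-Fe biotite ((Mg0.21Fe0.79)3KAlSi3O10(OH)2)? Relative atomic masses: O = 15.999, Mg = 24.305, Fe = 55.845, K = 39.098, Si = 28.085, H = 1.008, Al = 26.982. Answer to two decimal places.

5.16 wt%

M((Mg0.21Fe0.79)3KAlSi3O10(OH)2) = 492.004 g/mol; M(MgO) = 40.304 g/mol.
Moles MgO per formula unit = 0.63 Mg ÷ 1 = 0.6300.
MgO fraction = (0.6300 × 40.304) / 492.004 = 25.392/492.004 = 0.0516.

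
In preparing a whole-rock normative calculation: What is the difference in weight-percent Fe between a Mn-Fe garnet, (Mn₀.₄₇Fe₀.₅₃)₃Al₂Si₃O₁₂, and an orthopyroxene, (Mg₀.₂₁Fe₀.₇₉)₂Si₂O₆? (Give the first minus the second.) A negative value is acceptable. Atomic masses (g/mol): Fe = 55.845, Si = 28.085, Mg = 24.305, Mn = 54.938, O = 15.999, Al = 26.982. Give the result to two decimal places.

-17.32 percentage points

Fe in (Mn₀.₄₇Fe₀.₅₃)₃Al₂Si₃O₁₂: molar mass 496.463 g/mol; 1.59×55.845 = 88.794 g → 17.89 wt%.
Fe in (Mg₀.₂₁Fe₀.₇₉)₂Si₂O₆: molar mass 250.607 g/mol; 1.58×55.845 = 88.235 g → 35.21 wt%.
Difference = 17.89 − 35.21 = -17.32 percentage points.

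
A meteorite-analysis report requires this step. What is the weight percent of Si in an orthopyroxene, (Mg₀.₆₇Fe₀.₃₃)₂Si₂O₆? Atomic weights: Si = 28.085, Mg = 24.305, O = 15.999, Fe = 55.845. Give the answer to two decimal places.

25.35 wt%

M((Mg₀.₆₇Fe₀.₃₃)₂Si₂O₆) = 221.590 g/mol.
Si contributes 2 × 28.085 = 56.170 g per mole.
56.170/221.590 = 0.2535 → 25.35%.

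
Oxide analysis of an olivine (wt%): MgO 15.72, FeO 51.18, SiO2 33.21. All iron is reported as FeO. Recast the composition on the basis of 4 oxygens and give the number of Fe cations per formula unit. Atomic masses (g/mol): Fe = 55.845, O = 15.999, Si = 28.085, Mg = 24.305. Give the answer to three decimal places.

MgO (M=40.304): mol = 0.39004; Mg = 0.39004, O = 0.39004.
FeO (M=71.844): mol = 0.71238; Fe = 0.71238, O = 0.71238.
SiO2 (M=60.083): mol = 0.55274; Si = 0.55274, O = 1.10548.
ΣO = 2.20790; factor = 4/ΣO = 1.81168.
Fe apfu = 0.71238 × 1.81168 = 1.291.

1.291 Fe apfu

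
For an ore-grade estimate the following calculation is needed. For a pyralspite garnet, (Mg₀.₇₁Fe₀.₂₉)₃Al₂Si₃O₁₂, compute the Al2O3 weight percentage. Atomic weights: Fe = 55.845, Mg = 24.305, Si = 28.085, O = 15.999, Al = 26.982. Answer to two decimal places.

23.68 wt%

M((Mg₀.₇₁Fe₀.₂₉)₃Al₂Si₃O₁₂) = 430.562 g/mol; M(Al2O3) = 101.961 g/mol.
Moles Al2O3 per formula unit = 2 Al ÷ 2 = 1.0000.
Al2O3 fraction = (1.0000 × 101.961) / 430.562 = 101.961/430.562 = 0.2368.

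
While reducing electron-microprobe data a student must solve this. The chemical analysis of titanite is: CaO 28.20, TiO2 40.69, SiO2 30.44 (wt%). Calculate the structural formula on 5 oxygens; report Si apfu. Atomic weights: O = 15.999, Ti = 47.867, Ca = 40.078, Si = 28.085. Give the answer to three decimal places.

CaO: 28.20/56.077 = 0.50288 mol → 0.50288 mol Ca, 0.50288 mol O.
TiO2: 40.69/79.865 = 0.50948 mol → 0.50948 mol Ti, 1.01896 mol O.
SiO2: 30.44/60.083 = 0.50663 mol → 0.50663 mol Si, 1.01326 mol O.
Total oxygen = 2.53510 mol. Normalization factor = 5/2.53510 = 1.97231.
Si per 5 O = 0.50663 × 1.97231 = 0.999.

0.999 Si apfu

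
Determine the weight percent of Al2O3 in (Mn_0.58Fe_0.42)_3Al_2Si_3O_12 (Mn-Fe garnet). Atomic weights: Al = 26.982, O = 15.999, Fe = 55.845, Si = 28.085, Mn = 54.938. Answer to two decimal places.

20.55 wt%

Formula mass = 496.164 g/mol.
2 Al → 1.0000 mol Al2O3 per formula unit; M(Al2O3) = 101.961, so Al2O3 mass = 101.961 g.
101.961/496.164 × 100 = 20.55 wt%.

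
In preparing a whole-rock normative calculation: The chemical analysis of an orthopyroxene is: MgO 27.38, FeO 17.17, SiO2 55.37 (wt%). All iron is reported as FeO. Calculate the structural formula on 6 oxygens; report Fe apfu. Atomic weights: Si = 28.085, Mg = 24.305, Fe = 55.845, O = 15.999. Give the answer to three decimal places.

0.519 Fe apfu

MgO (M=40.304): mol = 0.67934; Mg = 0.67934, O = 0.67934.
FeO (M=71.844): mol = 0.23899; Fe = 0.23899, O = 0.23899.
SiO2 (M=60.083): mol = 0.92156; Si = 0.92156, O = 1.84312.
ΣO = 2.76145; factor = 6/ΣO = 2.17277.
Fe apfu = 0.23899 × 2.17277 = 0.519.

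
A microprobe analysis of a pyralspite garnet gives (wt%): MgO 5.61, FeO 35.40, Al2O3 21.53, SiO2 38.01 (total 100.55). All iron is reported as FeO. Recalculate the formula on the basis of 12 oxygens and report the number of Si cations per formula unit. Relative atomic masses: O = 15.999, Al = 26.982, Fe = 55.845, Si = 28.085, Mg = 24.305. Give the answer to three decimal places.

5.61 wt% MgO ÷ 40.304 g/mol = 0.13919 mol, giving 0.13919 Mg and 0.13919 O.
35.40 wt% FeO ÷ 71.844 g/mol = 0.49273 mol, giving 0.49273 Fe and 0.49273 O.
21.53 wt% Al2O3 ÷ 101.961 g/mol = 0.21116 mol, giving 0.42232 Al and 0.63348 O.
38.01 wt% SiO2 ÷ 60.083 g/mol = 0.63262 mol, giving 0.63262 Si and 1.26524 O.
Oxygen sums to 2.53064; scaling by 12/2.53064 = 4.74188 puts the formula on 12 O.
Si: 0.63262 × 4.74188 = 3.000 atoms per formula unit.

3.000 Si apfu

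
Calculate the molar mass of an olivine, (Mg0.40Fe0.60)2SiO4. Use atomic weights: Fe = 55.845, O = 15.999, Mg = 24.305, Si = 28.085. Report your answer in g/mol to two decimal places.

M = 0.80*24.305 + 1.20*55.845 + 1*28.085 + 4*15.999

178.54 g/mol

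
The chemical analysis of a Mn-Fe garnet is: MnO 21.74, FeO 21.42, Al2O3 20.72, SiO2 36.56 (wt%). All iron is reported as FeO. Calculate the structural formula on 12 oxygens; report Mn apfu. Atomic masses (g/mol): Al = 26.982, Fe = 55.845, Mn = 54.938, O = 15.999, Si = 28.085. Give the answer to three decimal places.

1.513 Mn apfu

21.74 wt% MnO ÷ 70.937 g/mol = 0.30647 mol, giving 0.30647 Mn and 0.30647 O.
21.42 wt% FeO ÷ 71.844 g/mol = 0.29815 mol, giving 0.29815 Fe and 0.29815 O.
20.72 wt% Al2O3 ÷ 101.961 g/mol = 0.20321 mol, giving 0.40642 Al and 0.60963 O.
36.56 wt% SiO2 ÷ 60.083 g/mol = 0.60849 mol, giving 0.60849 Si and 1.21698 O.
Oxygen sums to 2.43123; scaling by 12/2.43123 = 4.93577 puts the formula on 12 O.
Mn: 0.30647 × 4.93577 = 1.513 atoms per formula unit.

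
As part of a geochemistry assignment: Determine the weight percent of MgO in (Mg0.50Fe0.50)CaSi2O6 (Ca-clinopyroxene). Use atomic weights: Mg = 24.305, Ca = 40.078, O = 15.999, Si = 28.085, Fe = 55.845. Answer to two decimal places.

8.67 wt%

Molar mass of (Mg0.50Fe0.50)CaSi2O6 = 0.50×24.305 + 0.50×55.845 + 1×40.078 + 2×28.085 + 6×15.999 = 232.317 g/mol.
Each formula unit contains 0.50 Mg, equivalent to 0.50/1 = 0.5000 mol MgO.
M(MgO) = 1×24.305 + 1×15.999 = 40.304 g/mol.
Mass of MgO per formula unit = 0.5000 × 40.304 = 20.152 g.
MgO wt% = 20.152 / 232.317 × 100 = 8.67%.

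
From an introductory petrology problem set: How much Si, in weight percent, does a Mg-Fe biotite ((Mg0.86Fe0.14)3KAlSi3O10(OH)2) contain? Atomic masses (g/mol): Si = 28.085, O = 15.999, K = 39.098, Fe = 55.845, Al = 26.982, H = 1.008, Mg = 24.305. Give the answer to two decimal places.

19.57 weight percent

M((Mg0.86Fe0.14)3KAlSi3O10(OH)2) = 430.501 g/mol.
Si contributes 3 × 28.085 = 84.255 g per mole.
84.255/430.501 = 0.1957 → 19.57%.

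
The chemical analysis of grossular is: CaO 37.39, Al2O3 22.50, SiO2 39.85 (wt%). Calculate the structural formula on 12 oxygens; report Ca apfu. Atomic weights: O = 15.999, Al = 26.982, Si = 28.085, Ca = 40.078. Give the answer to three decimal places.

3.013 Ca apfu

CaO (M=56.077): mol = 0.66676; Ca = 0.66676, O = 0.66676.
Al2O3 (M=101.961): mol = 0.22067; Al = 0.44134, O = 0.66201.
SiO2 (M=60.083): mol = 0.66325; Si = 0.66325, O = 1.32650.
ΣO = 2.65527; factor = 12/ΣO = 4.51931.
Ca apfu = 0.66676 × 4.51931 = 3.013.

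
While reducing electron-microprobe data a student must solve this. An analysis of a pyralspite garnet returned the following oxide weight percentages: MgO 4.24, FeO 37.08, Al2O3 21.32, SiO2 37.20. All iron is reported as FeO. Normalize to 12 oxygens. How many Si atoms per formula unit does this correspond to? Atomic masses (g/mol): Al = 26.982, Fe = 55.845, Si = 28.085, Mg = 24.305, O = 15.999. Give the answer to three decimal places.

2.988 Si apfu

4.24 wt% MgO ÷ 40.304 g/mol = 0.10520 mol, giving 0.10520 Mg and 0.10520 O.
37.08 wt% FeO ÷ 71.844 g/mol = 0.51612 mol, giving 0.51612 Fe and 0.51612 O.
21.32 wt% Al2O3 ÷ 101.961 g/mol = 0.20910 mol, giving 0.41820 Al and 0.62730 O.
37.20 wt% SiO2 ÷ 60.083 g/mol = 0.61914 mol, giving 0.61914 Si and 1.23828 O.
Oxygen sums to 2.48690; scaling by 12/2.48690 = 4.82528 puts the formula on 12 O.
Si: 0.61914 × 4.82528 = 2.988 atoms per formula unit.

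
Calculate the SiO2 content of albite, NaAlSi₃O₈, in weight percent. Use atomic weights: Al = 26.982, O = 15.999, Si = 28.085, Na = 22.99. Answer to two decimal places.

68.74 wt%

M(NaAlSi₃O₈) = 262.219 g/mol; M(SiO2) = 60.083 g/mol.
Moles SiO2 per formula unit = 3 Si ÷ 1 = 3.0000.
SiO2 fraction = (3.0000 × 60.083) / 262.219 = 180.249/262.219 = 0.6874.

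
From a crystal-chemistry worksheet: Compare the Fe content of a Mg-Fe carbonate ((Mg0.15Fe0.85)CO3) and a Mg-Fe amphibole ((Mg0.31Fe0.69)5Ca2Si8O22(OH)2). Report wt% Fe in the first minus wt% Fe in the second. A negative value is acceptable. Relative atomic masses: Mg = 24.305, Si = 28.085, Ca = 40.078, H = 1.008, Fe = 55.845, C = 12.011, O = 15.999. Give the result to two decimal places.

M((Mg0.15Fe0.85)CO3) = 111.122 g/mol, so wt% Fe = 47.468/111.122 × 100 = 42.72%.
M((Mg0.31Fe0.69)5Ca2Si8O22(OH)2) = 921.166 g/mol, so wt% Fe = 192.665/921.166 × 100 = 20.92%.
42.72 − 20.92 = 21.80 pp.

21.80 percentage points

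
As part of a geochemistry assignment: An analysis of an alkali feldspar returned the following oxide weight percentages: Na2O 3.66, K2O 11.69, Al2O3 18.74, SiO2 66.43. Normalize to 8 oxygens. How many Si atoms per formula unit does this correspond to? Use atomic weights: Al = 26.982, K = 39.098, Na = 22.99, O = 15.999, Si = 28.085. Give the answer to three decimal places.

3.003 Si apfu

3.66 wt% Na2O ÷ 61.979 g/mol = 0.05905 mol, giving 0.11810 Na and 0.05905 O.
11.69 wt% K2O ÷ 94.195 g/mol = 0.12410 mol, giving 0.24820 K and 0.12410 O.
18.74 wt% Al2O3 ÷ 101.961 g/mol = 0.18380 mol, giving 0.36760 Al and 0.55140 O.
66.43 wt% SiO2 ÷ 60.083 g/mol = 1.10564 mol, giving 1.10564 Si and 2.21128 O.
Oxygen sums to 2.94583; scaling by 8/2.94583 = 2.71570 puts the formula on 8 O.
Si: 1.10564 × 2.71570 = 3.003 atoms per formula unit.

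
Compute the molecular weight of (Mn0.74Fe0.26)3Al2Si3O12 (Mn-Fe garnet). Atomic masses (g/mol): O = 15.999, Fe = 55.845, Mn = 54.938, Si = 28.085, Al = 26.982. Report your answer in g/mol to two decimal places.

495.73 g/mol

The formula mass is the sum 2.22(54.938) + 0.78(55.845) + 2(26.982) + 3(28.085) + 12(15.999).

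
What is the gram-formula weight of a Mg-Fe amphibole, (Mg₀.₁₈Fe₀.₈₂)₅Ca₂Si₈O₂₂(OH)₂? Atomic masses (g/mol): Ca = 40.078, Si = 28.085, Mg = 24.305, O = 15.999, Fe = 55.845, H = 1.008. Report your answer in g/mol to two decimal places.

The formula mass is the sum 0.90*24.305 + 4.10*55.845 + 2*40.078 + 8*28.085 + 24*15.999 + 2*1.008.

941.67 g/mol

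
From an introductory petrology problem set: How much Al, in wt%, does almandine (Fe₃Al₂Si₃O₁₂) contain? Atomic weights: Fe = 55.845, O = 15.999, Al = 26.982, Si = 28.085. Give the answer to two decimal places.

10.84 wt%

Molar mass of Fe₃Al₂Si₃O₁₂: 3·55.845 + 2·26.982 + 3·28.085 + 12·15.999 = 497.742 g/mol.
Mass of Al per formula unit: 2 × 26.982 = 53.964 g.
Weight fraction Al = 53.964 / 497.742 = 0.1084.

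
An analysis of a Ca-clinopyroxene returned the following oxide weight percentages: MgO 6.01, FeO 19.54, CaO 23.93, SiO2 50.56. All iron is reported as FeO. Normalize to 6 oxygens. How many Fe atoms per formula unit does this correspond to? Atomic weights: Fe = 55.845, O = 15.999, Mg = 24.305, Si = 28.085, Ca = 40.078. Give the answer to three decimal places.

MgO (M=40.304): mol = 0.14912; Mg = 0.14912, O = 0.14912.
FeO (M=71.844): mol = 0.27198; Fe = 0.27198, O = 0.27198.
CaO (M=56.077): mol = 0.42673; Ca = 0.42673, O = 0.42673.
SiO2 (M=60.083): mol = 0.84150; Si = 0.84150, O = 1.68300.
ΣO = 2.53083; factor = 6/ΣO = 2.37076.
Fe apfu = 0.27198 × 2.37076 = 0.645.

0.645 Fe apfu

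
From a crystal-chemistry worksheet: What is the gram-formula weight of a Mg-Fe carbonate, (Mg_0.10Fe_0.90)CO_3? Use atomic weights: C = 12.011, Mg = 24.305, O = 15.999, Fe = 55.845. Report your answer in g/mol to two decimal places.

The formula mass is the sum 0.10*24.305 + 0.90*55.845 + 1*12.011 + 3*15.999.

112.70 g/mol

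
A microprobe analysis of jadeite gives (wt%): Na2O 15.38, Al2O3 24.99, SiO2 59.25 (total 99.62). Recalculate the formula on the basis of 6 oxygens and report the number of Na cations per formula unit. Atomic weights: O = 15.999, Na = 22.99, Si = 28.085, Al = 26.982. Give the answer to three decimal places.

Na2O: 15.38/61.979 = 0.24815 mol → 0.49630 mol Na, 0.24815 mol O.
Al2O3: 24.99/101.961 = 0.24509 mol → 0.49018 mol Al, 0.73527 mol O.
SiO2: 59.25/60.083 = 0.98614 mol → 0.98614 mol Si, 1.97228 mol O.
Total oxygen = 2.95570 mol. Normalization factor = 6/2.95570 = 2.02998.
Na per 6 O = 0.49630 × 2.02998 = 1.007.

1.007 Na apfu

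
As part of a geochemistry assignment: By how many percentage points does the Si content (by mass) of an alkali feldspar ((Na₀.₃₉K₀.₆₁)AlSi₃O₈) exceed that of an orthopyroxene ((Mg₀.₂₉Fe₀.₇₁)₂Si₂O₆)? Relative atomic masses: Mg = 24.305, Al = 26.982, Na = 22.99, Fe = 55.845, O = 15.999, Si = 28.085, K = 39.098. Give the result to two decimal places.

8.10 percentage points

First mineral: 84.255 g Si in 272.045 g formula = 30.97 wt% Si.
Second mineral: 56.170 g Si in 245.561 g formula = 22.87 wt% Si.
30.97% − 22.87% gives a difference of 8.10 percentage points.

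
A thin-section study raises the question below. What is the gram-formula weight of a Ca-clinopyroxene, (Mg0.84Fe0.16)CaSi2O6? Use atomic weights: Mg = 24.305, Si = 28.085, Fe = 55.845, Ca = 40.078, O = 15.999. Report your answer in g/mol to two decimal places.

221.59 g/mol

M = 0.84·24.305 + 0.16·55.845 + 1·40.078 + 2·28.085 + 6·15.999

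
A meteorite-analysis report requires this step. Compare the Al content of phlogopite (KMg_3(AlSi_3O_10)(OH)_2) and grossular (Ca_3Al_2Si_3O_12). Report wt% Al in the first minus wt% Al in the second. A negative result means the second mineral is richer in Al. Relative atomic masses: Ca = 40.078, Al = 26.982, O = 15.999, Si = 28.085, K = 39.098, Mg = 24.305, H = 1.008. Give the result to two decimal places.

Al in KMg_3(AlSi_3O_10)(OH)_2: molar mass 417.254 g/mol; 1×26.982 = 26.982 g → 6.47 wt%.
Al in Ca_3Al_2Si_3O_12: molar mass 450.441 g/mol; 2×26.982 = 53.964 g → 11.98 wt%.
Difference = 6.47 − 11.98 = -5.51 percentage points.

-5.51 percentage points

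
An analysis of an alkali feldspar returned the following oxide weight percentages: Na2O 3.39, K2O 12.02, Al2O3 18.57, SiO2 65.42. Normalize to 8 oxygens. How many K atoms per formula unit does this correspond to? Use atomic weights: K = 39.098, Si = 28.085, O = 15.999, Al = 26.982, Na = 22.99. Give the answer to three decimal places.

0.703 K apfu

Na2O (M=61.979): mol = 0.05470; Na = 0.10940, O = 0.05470.
K2O (M=94.195): mol = 0.12761; K = 0.25522, O = 0.12761.
Al2O3 (M=101.961): mol = 0.18213; Al = 0.36426, O = 0.54639.
SiO2 (M=60.083): mol = 1.08883; Si = 1.08883, O = 2.17766.
ΣO = 2.90636; factor = 8/ΣO = 2.75258.
K apfu = 0.25522 × 2.75258 = 0.703.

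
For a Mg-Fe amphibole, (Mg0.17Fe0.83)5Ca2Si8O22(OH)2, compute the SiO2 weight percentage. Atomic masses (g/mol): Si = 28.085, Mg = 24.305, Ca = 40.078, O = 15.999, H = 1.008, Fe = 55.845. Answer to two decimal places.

M((Mg0.17Fe0.83)5Ca2Si8O22(OH)2) = 943.244 g/mol; M(SiO2) = 60.083 g/mol.
Moles SiO2 per formula unit = 8 Si ÷ 1 = 8.0000.
SiO2 fraction = (8.0000 × 60.083) / 943.244 = 480.664/943.244 = 0.5096.

50.96 wt%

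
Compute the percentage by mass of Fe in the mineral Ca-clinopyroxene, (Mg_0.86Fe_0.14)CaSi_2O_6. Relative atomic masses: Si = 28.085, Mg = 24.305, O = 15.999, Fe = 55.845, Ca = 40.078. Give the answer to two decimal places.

M((Mg_0.86Fe_0.14)CaSi_2O_6) = 220.963 g/mol.
Fe contributes 0.14 × 55.845 = 7.818 g per mole.
7.818/220.963 = 0.0354 → 3.54%.

3.54 mass %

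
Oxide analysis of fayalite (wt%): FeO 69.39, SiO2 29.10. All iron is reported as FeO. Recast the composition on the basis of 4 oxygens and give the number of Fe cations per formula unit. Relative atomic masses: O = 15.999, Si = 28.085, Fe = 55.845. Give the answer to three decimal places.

FeO: 69.39/71.844 = 0.96584 mol → 0.96584 mol Fe, 0.96584 mol O.
SiO2: 29.10/60.083 = 0.48433 mol → 0.48433 mol Si, 0.96866 mol O.
Total oxygen = 1.93450 mol. Normalization factor = 4/1.93450 = 2.06772.
Fe per 4 O = 0.96584 × 2.06772 = 1.997.

1.997 Fe apfu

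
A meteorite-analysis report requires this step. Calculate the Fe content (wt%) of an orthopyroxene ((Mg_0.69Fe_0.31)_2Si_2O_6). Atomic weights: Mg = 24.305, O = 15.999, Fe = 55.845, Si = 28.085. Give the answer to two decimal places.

M((Mg_0.69Fe_0.31)_2Si_2O_6) = 220.329 g/mol.
Fe contributes 0.62 × 55.845 = 34.624 g per mole.
34.624/220.329 = 0.1571 → 15.71%.

15.71 wt%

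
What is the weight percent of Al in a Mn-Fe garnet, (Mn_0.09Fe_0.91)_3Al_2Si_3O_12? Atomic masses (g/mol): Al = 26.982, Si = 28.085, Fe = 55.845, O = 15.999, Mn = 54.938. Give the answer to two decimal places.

M((Mn_0.09Fe_0.91)_3Al_2Si_3O_12) = 497.497 g/mol.
Al contributes 2 × 26.982 = 53.964 g per mole.
53.964/497.497 = 0.1085 → 10.85%.

10.85 mass %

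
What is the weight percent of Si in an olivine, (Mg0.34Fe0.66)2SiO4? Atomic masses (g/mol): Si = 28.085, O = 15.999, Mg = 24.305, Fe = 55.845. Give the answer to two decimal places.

15.40 mass %

Formula mass = 0.68*24.305 + 1.32*55.845 + 1*28.085 + 4*15.999 = 182.324 g/mol, of which 28.085 g is Si.
So Si makes up 28.085/182.324 = 0.1540 of the mass, i.e. 15.40%.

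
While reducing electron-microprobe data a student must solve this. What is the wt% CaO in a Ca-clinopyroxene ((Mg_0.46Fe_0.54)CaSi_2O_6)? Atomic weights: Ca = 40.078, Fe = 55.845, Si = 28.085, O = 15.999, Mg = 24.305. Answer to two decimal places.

24.01 wt%

Formula mass = 233.579 g/mol.
1 Ca → 1.0000 mol CaO per formula unit; M(CaO) = 56.077, so CaO mass = 56.077 g.
56.077/233.579 × 100 = 24.01 wt%.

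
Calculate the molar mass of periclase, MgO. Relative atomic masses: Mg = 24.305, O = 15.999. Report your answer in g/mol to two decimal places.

M = 1*24.305 + 1*15.999

40.30 g/mol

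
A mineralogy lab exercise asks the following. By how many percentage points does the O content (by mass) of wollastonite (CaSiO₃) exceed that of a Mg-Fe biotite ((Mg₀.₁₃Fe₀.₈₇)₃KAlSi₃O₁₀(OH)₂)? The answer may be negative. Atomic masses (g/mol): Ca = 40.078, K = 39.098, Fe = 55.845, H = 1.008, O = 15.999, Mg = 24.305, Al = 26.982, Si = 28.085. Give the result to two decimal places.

M(CaSiO₃) = 116.160 g/mol, so wt% O = 47.997/116.160 × 100 = 41.32%.
M((Mg₀.₁₃Fe₀.₈₇)₃KAlSi₃O₁₀(OH)₂) = 499.573 g/mol, so wt% O = 191.988/499.573 × 100 = 38.43%.
41.32 − 38.43 = 2.89 pp.

2.89 percentage points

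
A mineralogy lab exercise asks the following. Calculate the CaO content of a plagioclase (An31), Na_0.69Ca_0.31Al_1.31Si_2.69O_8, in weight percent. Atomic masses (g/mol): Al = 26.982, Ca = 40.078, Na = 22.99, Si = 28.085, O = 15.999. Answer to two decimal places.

6.51 wt%

Formula mass = 267.174 g/mol.
0.31 Ca → 0.3100 mol CaO per formula unit; M(CaO) = 56.077, so CaO mass = 17.384 g.
17.384/267.174 × 100 = 6.51 wt%.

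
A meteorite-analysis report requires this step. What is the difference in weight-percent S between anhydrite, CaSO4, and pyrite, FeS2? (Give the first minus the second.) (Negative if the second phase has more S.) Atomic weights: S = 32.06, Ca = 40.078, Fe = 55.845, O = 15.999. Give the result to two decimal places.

M(CaSO4) = 136.134 g/mol, so wt% S = 32.060/136.134 × 100 = 23.55%.
M(FeS2) = 119.965 g/mol, so wt% S = 64.120/119.965 × 100 = 53.45%.
23.55 − 53.45 = -29.90 pp.

-29.90 percentage points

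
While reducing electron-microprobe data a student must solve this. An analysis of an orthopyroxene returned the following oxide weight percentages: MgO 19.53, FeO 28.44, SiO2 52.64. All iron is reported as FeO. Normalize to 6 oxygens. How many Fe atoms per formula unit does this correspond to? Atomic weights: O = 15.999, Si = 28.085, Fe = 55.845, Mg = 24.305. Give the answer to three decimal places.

0.902 Fe apfu

MgO (M=40.304): mol = 0.48457; Mg = 0.48457, O = 0.48457.
FeO (M=71.844): mol = 0.39586; Fe = 0.39586, O = 0.39586.
SiO2 (M=60.083): mol = 0.87612; Si = 0.87612, O = 1.75224.
ΣO = 2.63267; factor = 6/ΣO = 2.27906.
Fe apfu = 0.39586 × 2.27906 = 0.902.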